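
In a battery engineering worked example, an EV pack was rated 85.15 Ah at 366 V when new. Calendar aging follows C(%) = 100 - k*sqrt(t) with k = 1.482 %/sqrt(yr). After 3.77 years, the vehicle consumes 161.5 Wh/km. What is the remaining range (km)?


Step 1: capacity retention = 100 - 1.482 * sqrt(3.77) = 100 - 1.482 * 1.9416 = 97.123%
Step 2: C_now = 85.15 * 97.123/100 = 82.7 Ah
Step 3: E_pack = V * C_now = 366 * 82.7 = 30268 Wh
Step 4: range = E_pack / consumption = 30268 / 161.5 = 187.4 km

187.4 km


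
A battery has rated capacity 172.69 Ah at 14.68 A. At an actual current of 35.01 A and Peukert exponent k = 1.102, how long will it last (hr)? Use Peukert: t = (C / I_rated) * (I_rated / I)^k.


Step 1: t_rated = C / I_rated = 172.69 / 14.68 = 11.764 hr
Step 2: ratio = 14.68 / 35.01 = 0.41931
Step 3: ratio^k = 0.41931^1.102 = 0.38374
Step 4: t = t_rated * ratio^k = 11.764 * 0.38374 = 4.514 hr

4.514 hr


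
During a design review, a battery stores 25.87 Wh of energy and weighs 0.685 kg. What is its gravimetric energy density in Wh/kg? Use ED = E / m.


Specific energy = 25.87 Wh / 0.685 kg = 37.77 Wh/kg

37.77 Wh/kg


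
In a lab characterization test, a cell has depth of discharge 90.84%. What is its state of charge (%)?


SOC = 100 - DOD = 100 - 90.84 = 9.16%

9.16%


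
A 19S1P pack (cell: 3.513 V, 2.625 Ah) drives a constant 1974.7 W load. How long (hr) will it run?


Step 1: E_pack = Ns * V_cell * Np * C_cell = 19 * 3.513 * 1 * 2.625 = 175.21 Wh
Step 2: t = E_pack / P = 175.21 / 1974.7 = 0.08873 hr

0.08873 hr


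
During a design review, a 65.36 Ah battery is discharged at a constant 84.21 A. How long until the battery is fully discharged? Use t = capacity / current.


t = capacity / current = 65.36 / 84.21 = 0.7762 hr

0.7762 hr


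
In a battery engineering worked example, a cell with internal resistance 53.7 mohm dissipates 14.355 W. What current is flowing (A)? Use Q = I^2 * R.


Convert: R = 53.7 mohm = 0.0537 ohm
I = sqrt(Q / R) = sqrt(14.355 / 0.0537) = sqrt(267.32) = 16.35 A

16.35 A


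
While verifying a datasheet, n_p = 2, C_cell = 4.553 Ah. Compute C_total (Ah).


Parallel capacities add: 2 * 4.553 Ah = 9.106 Ah

9.106 Ah


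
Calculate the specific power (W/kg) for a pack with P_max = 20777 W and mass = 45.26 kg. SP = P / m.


Specific power = 20777 W / 45.26 kg = 459.1 W/kg

459.1 W/kg


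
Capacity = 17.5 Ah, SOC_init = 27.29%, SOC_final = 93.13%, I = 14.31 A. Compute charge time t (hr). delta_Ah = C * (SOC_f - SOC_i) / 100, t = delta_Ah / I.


delta_Ah = 17.5 * (93.13 - 27.29) / 100 = 11.522 Ah
t = delta_Ah / I = 11.522 / 14.31 = 0.8052 hr

0.8052 hr


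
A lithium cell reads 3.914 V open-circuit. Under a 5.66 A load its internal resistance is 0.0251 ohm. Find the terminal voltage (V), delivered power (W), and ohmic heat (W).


Step 1: V_terminal = OCV - I*R = 3.914 - 5.66 * 0.0251 = 3.7719 V
Step 2: P_out = V_terminal * I = 3.7719 * 5.66 = 21.35 W
Step 3: Q = I^2 * R = 5.66^2 * 0.0251 = 0.8041 W

V=3.7719 V, P=21.35 W, Q=0.8041 W


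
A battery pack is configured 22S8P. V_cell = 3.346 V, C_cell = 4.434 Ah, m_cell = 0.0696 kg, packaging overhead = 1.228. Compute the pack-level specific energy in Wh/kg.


Step 1: V_pack = 22 * 3.346 = 73.612 V
Step 2: C_pack = 8 * 4.434 = 35.472 Ah
Step 3: E_pack = V_pack * C_pack = 73.612 * 35.472 = 2611.2 Wh
Step 4: m_pack = 22 * 8 * 0.0696 * 1.228 = 15.043 kg
Step 5: ED = E_pack / m_pack = 2611.2 / 15.043 = 173.6 Wh/kg

173.6 Wh/kg


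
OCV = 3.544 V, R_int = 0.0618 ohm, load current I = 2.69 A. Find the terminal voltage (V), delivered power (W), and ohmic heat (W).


Step 1: V_terminal = OCV - I*R = 3.544 - 2.69 * 0.0618 = 3.3778 V
Step 2: P_out = V_terminal * I = 3.3778 * 2.69 = 9.086 W
Step 3: Q = I^2 * R = 2.69^2 * 0.0618 = 0.4472 W

V=3.3778 V, P=9.086 W, Q=0.4472 W


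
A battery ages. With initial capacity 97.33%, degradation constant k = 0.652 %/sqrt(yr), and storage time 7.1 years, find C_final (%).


Step 1: sqrt(7.1 yr) = 2.6646
Step 2: drop = 0.652 * 2.6646 = 1.7373
Step 3: C_final = 97.33 - 1.7373 = 95.59%

95.59%


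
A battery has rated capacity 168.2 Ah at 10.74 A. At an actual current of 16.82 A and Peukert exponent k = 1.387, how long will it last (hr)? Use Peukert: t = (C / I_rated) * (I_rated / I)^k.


Step 1: t_rated = C / I_rated = 168.2 / 10.74 = 15.661 hr
Step 2: ratio = 10.74 / 16.82 = 0.63853
Step 3: ratio^k = 0.63853^1.387 = 0.53677
Step 4: t = t_rated * ratio^k = 15.661 * 0.53677 = 8.406 hr

8.406 hr


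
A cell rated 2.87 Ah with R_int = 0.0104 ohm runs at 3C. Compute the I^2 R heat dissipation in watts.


Step 1: I = C_rate * capacity = 3 * 2.87 = 8.61 A
Step 2: Q = I^2 * R = 8.61^2 * 0.0104 = 74.132 * 0.0104 = 0.7710 W

0.7710 W


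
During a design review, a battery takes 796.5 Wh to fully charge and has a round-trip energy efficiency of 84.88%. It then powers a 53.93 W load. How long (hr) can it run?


Step 1: E_discharge = eta/100 * E_charge = 84.88/100 * 796.5 = 676.07 Wh
Step 2: t = E_discharge / P = 676.07 / 53.93 = 12.54 hr

12.54 hr


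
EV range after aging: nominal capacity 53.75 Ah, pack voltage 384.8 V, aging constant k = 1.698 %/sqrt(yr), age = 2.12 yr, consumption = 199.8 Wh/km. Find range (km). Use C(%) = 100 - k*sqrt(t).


Step 1: capacity retention = 100 - 1.698 * sqrt(2.12) = 100 - 1.698 * 1.456 = 97.528%
Step 2: C_now = 53.75 * 97.528/100 = 52.421 Ah
Step 3: E_pack = V * C_now = 384.8 * 52.421 = 20172 Wh
Step 4: range = E_pack / consumption = 20172 / 199.8 = 101.0 km

101.0 km


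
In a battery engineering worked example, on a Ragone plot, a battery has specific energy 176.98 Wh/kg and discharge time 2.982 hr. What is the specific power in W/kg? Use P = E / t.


Specific power = 176.98 Wh/kg / 2.982 hr = 59.35 W/kg

59.35 W/kg


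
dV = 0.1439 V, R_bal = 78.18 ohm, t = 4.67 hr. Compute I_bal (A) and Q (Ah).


I_bal = dV / R = 0.1439 / 78.18 = 0.0018406 A
Q = I_bal * t = 0.0018406 * 4.67 = 0.008596 Ah

I=0.0018406 A, Q=0.008596 Ah


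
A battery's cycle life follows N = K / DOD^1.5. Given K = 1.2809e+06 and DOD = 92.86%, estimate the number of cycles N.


Step 1: DOD^1.5 = 92.86^1.5 = 894.84
Step 2: N = 1.2809e+06 / 894.84 = 1431 cycles

1431 cycles


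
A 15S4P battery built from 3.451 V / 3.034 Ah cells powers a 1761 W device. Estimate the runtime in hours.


Step 1: E_pack = Ns * V_cell * Np * C_cell = 15 * 3.451 * 4 * 3.034 = 628.22 Wh
Step 2: t = E_pack / P = 628.22 / 1761 = 0.3567 hr

0.3567 hr


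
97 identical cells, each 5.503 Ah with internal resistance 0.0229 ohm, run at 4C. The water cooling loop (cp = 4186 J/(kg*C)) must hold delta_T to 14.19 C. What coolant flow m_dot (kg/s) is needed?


Step 1: I = 4 * 5.503 = 22.012 A
Step 2: Q_cell = I^2 * R = 22.012^2 * 0.0229 = 11.096 W
Step 3: Q_total = 97 * 11.096 = 1076.3 W
Step 4: m_dot = Q_total / (cp * dT) = 1076.3 / (4186 * 14.19) = 0.01812 kg/s

0.01812 kg/s


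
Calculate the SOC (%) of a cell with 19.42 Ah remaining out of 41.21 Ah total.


SOC = (remaining / total) * 100 = (19.42 / 41.21) * 100 = 47.12%

47.12%


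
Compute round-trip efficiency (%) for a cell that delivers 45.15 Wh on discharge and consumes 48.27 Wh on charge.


Round-trip efficiency = 45.15/48.27 * 100% = 93.54%

93.54%


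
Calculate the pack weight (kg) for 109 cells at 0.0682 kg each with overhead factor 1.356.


m_pack = n * m_cell * overhead = 109 * 0.0682 * 1.356 = 10.08 kg

10.08 kg


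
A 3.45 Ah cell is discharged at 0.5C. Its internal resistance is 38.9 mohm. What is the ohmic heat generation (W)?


Convert: R = 38.9 mohm = 0.0389 ohm
Step 1: I = C_rate * capacity = 0.5 * 3.45 = 1.725 A
Step 2: Q = I^2 * R = 1.725^2 * 0.0389 = 2.9756 * 0.0389 = 0.1158 W

0.1158 W


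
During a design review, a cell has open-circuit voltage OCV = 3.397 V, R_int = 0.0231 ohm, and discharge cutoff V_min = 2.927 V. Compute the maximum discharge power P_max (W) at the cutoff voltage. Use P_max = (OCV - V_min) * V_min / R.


dV = OCV - V_min = 0.47 V (so I_max = dV / R)
P_max = dV * V_min / R = 0.47 * 2.927 / 0.0231 = 59.55 W

59.55 W


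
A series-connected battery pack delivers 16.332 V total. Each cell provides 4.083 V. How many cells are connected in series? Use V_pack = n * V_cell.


Rearranging: n = V_pack / V_cell = 16.332 / 4.083 = 4 cells

4


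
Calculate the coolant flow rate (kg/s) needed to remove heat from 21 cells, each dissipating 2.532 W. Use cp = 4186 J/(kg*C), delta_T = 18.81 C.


Q_total = 21 * 2.532 = 53.172 W
m_dot = Q_total / (cp * dT) = 53.172 / (4186 * 18.81) = 6.753e-04 kg/s

6.753e-04 kg/s


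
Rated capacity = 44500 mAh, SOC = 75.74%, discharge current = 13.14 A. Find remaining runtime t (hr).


Convert: C_total = 44500 mAh = 44.5 Ah
Step 1: remaining = SOC/100 * C_total = 75.74/100 * 44.5 = 33.704 Ah
Step 2: t = remaining / I = 33.704 / 13.14 = 2.565 hr

2.565 hr


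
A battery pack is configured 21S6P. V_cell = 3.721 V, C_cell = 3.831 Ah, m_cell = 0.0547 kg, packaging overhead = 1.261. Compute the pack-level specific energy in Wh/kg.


Step 1: V_pack = 21 * 3.721 = 78.141 V
Step 2: C_pack = 6 * 3.831 = 22.986 Ah
Step 3: E_pack = V_pack * C_pack = 78.141 * 22.986 = 1796.1 Wh
Step 4: m_pack = 21 * 6 * 0.0547 * 1.261 = 8.6911 kg
Step 5: ED = E_pack / m_pack = 1796.1 / 8.6911 = 206.7 Wh/kg

206.7 Wh/kg


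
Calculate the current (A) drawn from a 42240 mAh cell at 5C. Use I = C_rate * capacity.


Convert: capacity = 42240 mAh = 42.24 Ah
I = C_rate * capacity = 5 * 42.24 = 211.2 A

211.2 A


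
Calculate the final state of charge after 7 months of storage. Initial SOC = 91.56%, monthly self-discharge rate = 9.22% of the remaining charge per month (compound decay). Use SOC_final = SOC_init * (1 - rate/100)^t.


Monthly retention factor = 1 - 9.22/100 = 0.9078
Over 7 months: factor^7 = 0.50808
SOC_final = 91.56 * 0.50808 = 46.52%

46.52%


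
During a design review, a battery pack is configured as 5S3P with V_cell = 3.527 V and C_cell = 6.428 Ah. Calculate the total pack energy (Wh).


V_pack = 5 * 3.527 = 17.635 V
C_pack = 3 * 6.428 = 19.284 Ah
E = V_pack * C_pack = 17.635 * 19.284 = 340.1 Wh

340.1 Wh


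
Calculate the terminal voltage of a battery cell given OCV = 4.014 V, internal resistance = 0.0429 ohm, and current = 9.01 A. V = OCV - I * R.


V = OCV - I*R = 4.014 - 9.01 * 0.0429 = 3.627 V

3.627 V


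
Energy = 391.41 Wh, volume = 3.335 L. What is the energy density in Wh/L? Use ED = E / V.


Volumetric ED = 391.41 Wh / 3.335 L = 117.4 Wh/L

117.4 Wh/L


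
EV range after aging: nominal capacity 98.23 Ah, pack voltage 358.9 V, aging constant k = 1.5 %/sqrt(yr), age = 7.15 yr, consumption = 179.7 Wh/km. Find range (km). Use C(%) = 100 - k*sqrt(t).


Step 1: capacity retention = 100 - 1.5 * sqrt(7.15) = 100 - 1.5 * 2.6739 = 95.989%
Step 2: C_now = 98.23 * 95.989/100 = 94.29 Ah
Step 3: E_pack = V * C_now = 358.9 * 94.29 = 33841 Wh
Step 4: range = E_pack / consumption = 33841 / 179.7 = 188.3 km

188.3 km


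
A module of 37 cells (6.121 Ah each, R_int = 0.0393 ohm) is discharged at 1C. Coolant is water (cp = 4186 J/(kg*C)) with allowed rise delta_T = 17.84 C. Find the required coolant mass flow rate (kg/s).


Step 1: I = 1 * 6.121 = 6.121 A
Step 2: Q_cell = I^2 * R = 6.121^2 * 0.0393 = 1.4724 W
Step 3: Q_total = 37 * 1.4724 = 54.479 W
Step 4: m_dot = Q_total / (cp * dT) = 54.479 / (4186 * 17.84) = 7.295e-04 kg/s

7.295e-04 kg/s


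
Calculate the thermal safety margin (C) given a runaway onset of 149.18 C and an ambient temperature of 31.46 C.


margin = T_onset - T_ambient = 149.18 - 31.46 = 117.72 C

117.72 C


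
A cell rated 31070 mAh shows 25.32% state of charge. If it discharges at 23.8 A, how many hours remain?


Convert: C_total = 31070 mAh = 31.07 Ah
Step 1: remaining = SOC/100 * C_total = 25.32/100 * 31.07 = 7.8669 Ah
Step 2: t = remaining / I = 7.8669 / 23.8 = 0.3305 hr

0.3305 hr


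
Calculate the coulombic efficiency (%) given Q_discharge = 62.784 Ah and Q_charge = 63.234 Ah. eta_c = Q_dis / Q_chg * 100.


eta_c = Q_dis / Q_chg * 100 = 62.784 / 63.234 * 100 = 99.29%

99.29%


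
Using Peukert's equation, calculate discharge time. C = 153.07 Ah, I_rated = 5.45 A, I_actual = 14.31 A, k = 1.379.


t_rated = C / I_rated = 153.07 / 5.45 = 28.086 hr
(I_rated/I)^k = (0.38085)^1.379 = 0.26416
t = t_rated * (I_rated/I)^k = 28.086 * 0.26416 = 7.419 hr

7.419 hr


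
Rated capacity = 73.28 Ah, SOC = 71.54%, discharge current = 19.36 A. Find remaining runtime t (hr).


Step 1: remaining = SOC/100 * C_total = 71.54/100 * 73.28 = 52.425 Ah
Step 2: t = remaining / I = 52.425 / 19.36 = 2.708 hr

2.708 hr


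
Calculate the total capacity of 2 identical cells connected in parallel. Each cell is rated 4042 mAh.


Convert: C_cell = 4042 mAh = 4.042 Ah
C_total = 2 * 4.042 = 8.084 Ah

8.084 Ah


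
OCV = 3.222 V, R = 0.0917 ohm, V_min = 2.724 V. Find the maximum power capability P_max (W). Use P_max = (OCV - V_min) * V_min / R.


dV = OCV - V_min = 0.498 V (so I_max = dV / R)
P_max = dV * V_min / R = 0.498 * 2.724 / 0.0917 = 14.79 W

14.79 W


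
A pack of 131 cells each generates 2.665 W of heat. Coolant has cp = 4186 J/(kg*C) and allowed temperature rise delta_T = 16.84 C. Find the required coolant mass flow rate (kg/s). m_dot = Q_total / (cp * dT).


Q_total = 131 * 2.665 = 349.12 W
m_dot = Q_total / (cp * dT) = 349.12 / (4186 * 16.84) = 0.004953 kg/s

0.004953 kg/s


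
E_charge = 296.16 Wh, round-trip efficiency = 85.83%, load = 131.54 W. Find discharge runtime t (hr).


Step 1: E_discharge = eta/100 * E_charge = 85.83/100 * 296.16 = 254.19 Wh
Step 2: t = E_discharge / P = 254.19 / 131.54 = 1.932 hr

1.932 hr


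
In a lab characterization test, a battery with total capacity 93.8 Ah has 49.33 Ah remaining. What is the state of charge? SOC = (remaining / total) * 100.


SOC = (remaining / total) * 100 = (49.33 / 93.8) * 100 = 52.59%

52.59%


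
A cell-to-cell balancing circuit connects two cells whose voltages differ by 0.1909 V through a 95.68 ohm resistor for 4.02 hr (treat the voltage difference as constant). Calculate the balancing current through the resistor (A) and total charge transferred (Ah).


First, Ohm's law: I_bal = 0.1909 V / 95.68 ohm = 0.0019952 A
Then Q = I * t = 0.0019952 A * 4.02 hr = 0.008021 Ah

I=0.0019952 A, Q=0.008021 Ah


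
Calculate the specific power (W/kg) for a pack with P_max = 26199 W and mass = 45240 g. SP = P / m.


Convert: m = 45240 g = 45.24 kg
Specific power = 26199 W / 45.24 kg = 579.1 W/kg

579.1 W/kg


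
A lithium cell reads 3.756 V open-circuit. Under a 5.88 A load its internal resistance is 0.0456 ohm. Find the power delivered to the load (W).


Step 1: V_terminal = OCV - I*R = 3.756 - 5.88 * 0.0456 = 3.4879 V
Step 2: P_out = V_terminal * I = 3.4879 * 5.88 = 20.51 W

20.51 W


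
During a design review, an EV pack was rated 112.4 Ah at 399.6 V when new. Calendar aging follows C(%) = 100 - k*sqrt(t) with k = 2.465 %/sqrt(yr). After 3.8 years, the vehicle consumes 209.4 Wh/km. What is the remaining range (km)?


Step 1: capacity retention = 100 - 2.465 * sqrt(3.8) = 100 - 2.465 * 1.9494 = 95.195%
Step 2: C_now = 112.4 * 95.195/100 = 107 Ah
Step 3: E_pack = V * C_now = 399.6 * 107 = 42757 Wh
Step 4: range = E_pack / consumption = 42757 / 209.4 = 204.2 km

204.2 km


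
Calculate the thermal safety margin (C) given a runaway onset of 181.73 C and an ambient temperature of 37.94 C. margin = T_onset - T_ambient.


Safety margin = 181.73 C - 37.94 C = 143.79 C

143.79 C


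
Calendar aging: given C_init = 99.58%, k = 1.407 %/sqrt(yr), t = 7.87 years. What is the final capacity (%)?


sqrt(t) = sqrt(7.87) = 2.8054
C_final = 99.58 - 1.407 * 2.8054 = 95.63%

95.63%


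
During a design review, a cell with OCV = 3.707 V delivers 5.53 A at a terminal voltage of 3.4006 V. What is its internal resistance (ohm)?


R = (OCV - V) / I = (3.707 - 3.4006) / 5.53 = 0.05541 ohm

0.05541 ohm


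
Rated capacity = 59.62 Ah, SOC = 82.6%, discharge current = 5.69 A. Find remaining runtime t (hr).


Step 1: remaining = SOC/100 * C_total = 82.6/100 * 59.62 = 49.246 Ah
Step 2: t = remaining / I = 49.246 / 5.69 = 8.655 hr

8.655 hr


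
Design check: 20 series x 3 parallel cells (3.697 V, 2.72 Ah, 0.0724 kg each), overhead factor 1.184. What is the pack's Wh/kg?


Step 1: V_pack = 20 * 3.697 = 73.94 V
Step 2: C_pack = 3 * 2.72 = 8.16 Ah
Step 3: E_pack = V_pack * C_pack = 73.94 * 8.16 = 603.35 Wh
Step 4: m_pack = 20 * 3 * 0.0724 * 1.184 = 5.1433 kg
Step 5: ED = E_pack / m_pack = 603.35 / 5.1433 = 117.3 Wh/kg

117.3 Wh/kg


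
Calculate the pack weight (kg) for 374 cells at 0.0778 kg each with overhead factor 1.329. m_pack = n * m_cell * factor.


m_pack = n * m_cell * overhead = 374 * 0.0778 * 1.329 = 38.67 kg

38.67 kg


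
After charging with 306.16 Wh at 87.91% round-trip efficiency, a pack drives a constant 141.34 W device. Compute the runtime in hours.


Step 1: E_discharge = eta/100 * E_charge = 87.91/100 * 306.16 = 269.15 Wh
Step 2: t = E_discharge / P = 269.15 / 141.34 = 1.904 hr

1.904 hr


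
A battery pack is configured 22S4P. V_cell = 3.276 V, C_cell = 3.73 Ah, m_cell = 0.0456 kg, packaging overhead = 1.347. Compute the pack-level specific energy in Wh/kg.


Step 1: V_pack = 22 * 3.276 = 72.072 V
Step 2: C_pack = 4 * 3.73 = 14.92 Ah
Step 3: E_pack = V_pack * C_pack = 72.072 * 14.92 = 1075.3 Wh
Step 4: m_pack = 22 * 4 * 0.0456 * 1.347 = 5.4052 kg
Step 5: ED = E_pack / m_pack = 1075.3 / 5.4052 = 198.9 Wh/kg

198.9 Wh/kg


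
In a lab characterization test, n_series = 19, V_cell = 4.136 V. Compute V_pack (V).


Series voltages add: 19 * 4.136 V = 78.584 V

78.584 V


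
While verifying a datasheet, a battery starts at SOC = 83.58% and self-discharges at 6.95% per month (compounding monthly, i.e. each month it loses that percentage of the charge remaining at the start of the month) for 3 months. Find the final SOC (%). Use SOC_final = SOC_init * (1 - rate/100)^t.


decay = (1 - 6.95/100)^3 = 0.80566
SOC_final = 83.58 * 0.80566 = 67.34%

67.34%


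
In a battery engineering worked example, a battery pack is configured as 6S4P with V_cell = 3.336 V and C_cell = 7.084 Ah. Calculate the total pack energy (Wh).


V_pack = 6 * 3.336 = 20.016 V
C_pack = 4 * 7.084 = 28.336 Ah
E = V_pack * C_pack = 20.016 * 28.336 = 567.2 Wh

567.2 Wh


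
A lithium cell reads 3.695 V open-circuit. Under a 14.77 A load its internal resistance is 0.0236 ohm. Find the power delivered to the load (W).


Step 1: V_terminal = OCV - I*R = 3.695 - 14.77 * 0.0236 = 3.3464 V
Step 2: P_out = V_terminal * I = 3.3464 * 14.77 = 49.43 W

49.43 W


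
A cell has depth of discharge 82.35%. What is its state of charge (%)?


SOC = 100 - DOD = 100 - 82.35 = 17.65%

17.65%


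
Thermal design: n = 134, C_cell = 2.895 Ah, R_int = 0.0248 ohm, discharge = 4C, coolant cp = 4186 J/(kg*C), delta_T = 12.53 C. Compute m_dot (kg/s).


Step 1: I = 4 * 2.895 = 11.58 A
Step 2: Q_cell = I^2 * R = 11.58^2 * 0.0248 = 3.3256 W
Step 3: Q_total = 134 * 3.3256 = 445.63 W
Step 4: m_dot = Q_total / (cp * dT) = 445.63 / (4186 * 12.53) = 0.008496 kg/s

0.008496 kg/s


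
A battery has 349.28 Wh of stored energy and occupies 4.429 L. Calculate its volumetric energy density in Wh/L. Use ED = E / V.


Volumetric ED = 349.28 Wh / 4.429 L = 78.86 Wh/L

78.86 Wh/L


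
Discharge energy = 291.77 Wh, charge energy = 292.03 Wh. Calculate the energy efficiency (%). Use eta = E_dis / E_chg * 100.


Round-trip efficiency = 291.77/292.03 * 100% = 99.91%

99.91%


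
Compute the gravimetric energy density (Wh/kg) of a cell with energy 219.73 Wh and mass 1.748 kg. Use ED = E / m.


Specific energy = 219.73 Wh / 1.748 kg = 125.7 Wh/kg

125.7 Wh/kg


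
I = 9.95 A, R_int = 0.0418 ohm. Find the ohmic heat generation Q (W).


Q = I^2 * R = 9.95^2 * 0.0418 = 4.138 W

4.138 W


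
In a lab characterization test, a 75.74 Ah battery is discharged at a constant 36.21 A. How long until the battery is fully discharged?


Runtime = 75.74 Ah / 36.21 A = 2.092 hr

2.092 hr


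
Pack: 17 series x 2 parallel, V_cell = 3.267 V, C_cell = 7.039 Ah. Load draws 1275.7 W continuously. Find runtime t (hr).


Step 1: E_pack = Ns * V_cell * Np * C_cell = 17 * 3.267 * 2 * 7.039 = 781.88 Wh
Step 2: t = E_pack / P = 781.88 / 1275.7 = 0.6129 hr

0.6129 hr


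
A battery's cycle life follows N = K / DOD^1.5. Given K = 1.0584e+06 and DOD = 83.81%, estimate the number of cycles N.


DOD^1.5 = 767.26
N = K / DOD^1.5 = 1.0584e+06 / 767.26 = 1379

1379 cycles


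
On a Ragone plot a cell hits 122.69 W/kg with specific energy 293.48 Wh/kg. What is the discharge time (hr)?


t = E / P = 293.48 / 122.69 = 2.392 hr

2.392 hr


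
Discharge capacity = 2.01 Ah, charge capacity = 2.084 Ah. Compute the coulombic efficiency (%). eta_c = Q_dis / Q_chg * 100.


eta_c = Q_dis / Q_chg * 100 = 2.01 / 2.084 * 100 = 96.45%

96.45%


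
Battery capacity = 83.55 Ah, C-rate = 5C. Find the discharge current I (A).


I = C_rate * capacity = 5 * 83.55 = 417.75 A

417.75 A


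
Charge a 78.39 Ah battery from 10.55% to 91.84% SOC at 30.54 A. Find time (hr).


Step 1: dSOC = 91.84% - 10.55% = 81.29%
Step 2: delta_Ah = 78.39 * 81.29 / 100 = 63.723 Ah
Step 3: t = 63.723 / 30.54 = 2.087 hr

2.087 hr


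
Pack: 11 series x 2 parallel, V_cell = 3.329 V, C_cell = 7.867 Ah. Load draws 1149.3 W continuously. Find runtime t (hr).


Step 1: E_pack = Ns * V_cell * Np * C_cell = 11 * 3.329 * 2 * 7.867 = 576.16 Wh
Step 2: t = E_pack / P = 576.16 / 1149.3 = 0.5013 hr

0.5013 hr


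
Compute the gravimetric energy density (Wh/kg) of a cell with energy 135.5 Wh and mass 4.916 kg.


ED = E / m = 135.5 / 4.916 = 27.56 Wh/kg

27.56 Wh/kg


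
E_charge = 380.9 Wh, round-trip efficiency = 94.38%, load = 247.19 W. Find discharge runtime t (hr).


Step 1: E_discharge = eta/100 * E_charge = 94.38/100 * 380.9 = 359.49 Wh
Step 2: t = E_discharge / P = 359.49 / 247.19 = 1.454 hr

1.454 hr


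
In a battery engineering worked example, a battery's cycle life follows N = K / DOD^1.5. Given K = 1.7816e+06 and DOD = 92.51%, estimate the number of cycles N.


Step 1: DOD^1.5 = 92.51^1.5 = 889.78
Step 2: N = 1.7816e+06 / 889.78 = 2002 cycles

2002 cycles


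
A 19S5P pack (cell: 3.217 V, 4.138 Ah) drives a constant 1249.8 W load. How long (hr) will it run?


Step 1: E_pack = Ns * V_cell * Np * C_cell = 19 * 3.217 * 5 * 4.138 = 1264.6 Wh
Step 2: t = E_pack / P = 1264.6 / 1249.8 = 1.012 hr

1.012 hr


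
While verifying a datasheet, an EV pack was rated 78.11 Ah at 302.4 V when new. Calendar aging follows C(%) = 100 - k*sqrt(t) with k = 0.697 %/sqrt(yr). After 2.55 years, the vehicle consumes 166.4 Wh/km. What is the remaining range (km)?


Step 1: capacity retention = 100 - 0.697 * sqrt(2.55) = 100 - 0.697 * 1.5969 = 98.887%
Step 2: C_now = 78.11 * 98.887/100 = 77.241 Ah
Step 3: E_pack = V * C_now = 302.4 * 77.241 = 23358 Wh
Step 4: range = E_pack / consumption = 23358 / 166.4 = 140.4 km

140.4 km


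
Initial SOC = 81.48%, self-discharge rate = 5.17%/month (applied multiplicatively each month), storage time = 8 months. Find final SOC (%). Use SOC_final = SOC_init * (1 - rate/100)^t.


Monthly retention factor = 1 - 5.17/100 = 0.9483
Over 8 months: factor^8 = 0.65398
SOC_final = 81.48 * 0.65398 = 53.29%

53.29%


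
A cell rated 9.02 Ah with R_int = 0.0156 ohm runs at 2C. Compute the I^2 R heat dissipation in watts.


Step 1: I = C_rate * capacity = 2 * 9.02 = 18.04 A
Step 2: Q = I^2 * R = 18.04^2 * 0.0156 = 325.44 * 0.0156 = 5.077 W

5.077 W


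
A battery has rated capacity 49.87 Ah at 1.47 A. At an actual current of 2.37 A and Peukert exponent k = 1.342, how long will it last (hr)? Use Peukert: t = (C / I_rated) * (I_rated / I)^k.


t_rated = C / I_rated = 49.87 / 1.47 = 33.925 hr
(I_rated/I)^k = (0.62025)^1.342 = 0.52677
t = t_rated * (I_rated/I)^k = 33.925 * 0.52677 = 17.87 hr

17.87 hr


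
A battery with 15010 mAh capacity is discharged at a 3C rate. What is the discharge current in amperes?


Convert: capacity = 15010 mAh = 15.01 Ah
At 3C: I = 3 * 15.01 Ah = 45.03 A

45.03 A


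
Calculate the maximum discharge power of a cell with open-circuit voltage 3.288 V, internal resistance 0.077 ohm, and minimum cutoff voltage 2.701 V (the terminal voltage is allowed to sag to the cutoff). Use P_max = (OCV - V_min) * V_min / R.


dV = OCV - V_min = 0.587 V (so I_max = dV / R)
P_max = dV * V_min / R = 0.587 * 2.701 / 0.077 = 20.59 W

20.59 W


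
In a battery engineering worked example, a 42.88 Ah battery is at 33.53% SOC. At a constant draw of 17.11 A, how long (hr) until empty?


Step 1: remaining = SOC/100 * C_total = 33.53/100 * 42.88 = 14.378 Ah
Step 2: t = remaining / I = 14.378 / 17.11 = 0.8403 hr

0.8403 hr


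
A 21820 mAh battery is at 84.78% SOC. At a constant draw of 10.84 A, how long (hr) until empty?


Convert: C_total = 21820 mAh = 21.82 Ah
Step 1: remaining = SOC/100 * C_total = 84.78/100 * 21.82 = 18.499 Ah
Step 2: t = remaining / I = 18.499 / 10.84 = 1.707 hr

1.707 hr


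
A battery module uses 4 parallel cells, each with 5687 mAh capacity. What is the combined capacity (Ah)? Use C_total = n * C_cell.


Convert: C_cell = 5687 mAh = 5.687 Ah
C_total = 4 * 5.687 = 22.748 Ah

22.748 Ah


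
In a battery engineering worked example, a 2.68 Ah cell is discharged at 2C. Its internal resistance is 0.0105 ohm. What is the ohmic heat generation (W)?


Step 1: I = C_rate * capacity = 2 * 2.68 = 5.36 A
Step 2: Q = I^2 * R = 5.36^2 * 0.0105 = 28.73 * 0.0105 = 0.3017 W

0.3017 W


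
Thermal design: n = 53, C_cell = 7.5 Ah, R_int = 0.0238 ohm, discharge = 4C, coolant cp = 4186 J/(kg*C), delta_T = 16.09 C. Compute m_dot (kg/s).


Step 1: I = 4 * 7.5 = 30 A
Step 2: Q_cell = I^2 * R = 30^2 * 0.0238 = 21.42 W
Step 3: Q_total = 53 * 21.42 = 1135.3 W
Step 4: m_dot = Q_total / (cp * dT) = 1135.3 / (4186 * 16.09) = 0.01686 kg/s

0.01686 kg/s


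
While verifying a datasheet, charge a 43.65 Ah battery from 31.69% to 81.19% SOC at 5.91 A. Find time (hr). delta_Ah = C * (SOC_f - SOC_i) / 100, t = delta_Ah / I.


delta_Ah = 43.65 * (81.19 - 31.69) / 100 = 21.607 Ah
t = delta_Ah / I = 21.607 / 5.91 = 3.656 hr

3.656 hr


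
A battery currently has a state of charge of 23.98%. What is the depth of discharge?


DOD = 100 - SOC = 100 - 23.98 = 76.02%

76.02%


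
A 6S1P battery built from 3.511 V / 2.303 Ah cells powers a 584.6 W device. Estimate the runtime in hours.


Step 1: E_pack = Ns * V_cell * Np * C_cell = 6 * 3.511 * 1 * 2.303 = 48.515 Wh
Step 2: t = E_pack / P = 48.515 / 584.6 = 0.08299 hr

0.08299 hr


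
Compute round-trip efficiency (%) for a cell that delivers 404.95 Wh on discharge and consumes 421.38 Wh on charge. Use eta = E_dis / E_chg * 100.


eta_e = E_dis / E_chg * 100 = 404.95 / 421.38 * 100 = 96.10%

96.10%


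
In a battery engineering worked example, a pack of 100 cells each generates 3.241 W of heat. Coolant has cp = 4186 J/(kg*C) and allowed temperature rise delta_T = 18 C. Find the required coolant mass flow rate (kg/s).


Q_total = 100 * 3.241 = 324.1 W
m_dot = Q_total / (cp * dT) = 324.1 / (4186 * 18) = 0.004301 kg/s

0.004301 kg/s


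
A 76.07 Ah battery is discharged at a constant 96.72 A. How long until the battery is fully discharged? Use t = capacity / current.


Runtime = 76.07 Ah / 96.72 A = 0.7865 hr

0.7865 hr


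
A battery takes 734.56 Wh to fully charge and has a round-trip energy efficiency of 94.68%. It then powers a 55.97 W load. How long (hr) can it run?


Step 1: E_discharge = eta/100 * E_charge = 94.68/100 * 734.56 = 695.48 Wh
Step 2: t = E_discharge / P = 695.48 / 55.97 = 12.43 hr

12.43 hr


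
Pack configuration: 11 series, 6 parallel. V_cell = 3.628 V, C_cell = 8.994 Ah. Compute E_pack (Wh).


E = Ns * Vcell * Np * Ccell = 11 * 3.628 * 6 * 8.994 = 2154 Wh

2154 Wh


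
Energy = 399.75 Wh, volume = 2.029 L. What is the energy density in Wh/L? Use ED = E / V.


Volumetric ED = 399.75 Wh / 2.029 L = 197.0 Wh/L

197.0 Wh/L


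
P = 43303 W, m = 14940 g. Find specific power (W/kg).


Convert: m = 14940 g = 14.94 kg
SP = P / m = 43303 / 14.94 = 2898 W/kg

2898 W/kg


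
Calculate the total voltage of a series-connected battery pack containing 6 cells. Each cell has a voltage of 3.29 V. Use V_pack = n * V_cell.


Series voltages add: 6 * 3.29 V = 19.74 V

19.74 V


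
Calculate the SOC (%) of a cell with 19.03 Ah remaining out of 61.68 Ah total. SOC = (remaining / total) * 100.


SOC% = 19.03 / 61.68 * 100 = 30.85%

30.85%


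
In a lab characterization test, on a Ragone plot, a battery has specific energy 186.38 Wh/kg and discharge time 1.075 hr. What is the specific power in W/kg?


Specific power = 186.38 Wh/kg / 1.075 hr = 173.4 W/kg

173.4 W/kg


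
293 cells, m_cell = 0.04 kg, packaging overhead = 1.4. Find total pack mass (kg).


m_pack = n * m_cell * overhead = 293 * 0.04 * 1.4 = 16.41 kg

16.41 kg


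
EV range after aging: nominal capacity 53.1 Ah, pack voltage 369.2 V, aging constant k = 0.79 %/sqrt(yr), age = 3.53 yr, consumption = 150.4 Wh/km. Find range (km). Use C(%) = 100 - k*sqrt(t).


Step 1: capacity retention = 100 - 0.79 * sqrt(3.53) = 100 - 0.79 * 1.8788 = 98.516%
Step 2: C_now = 53.1 * 98.516/100 = 52.312 Ah
Step 3: E_pack = V * C_now = 369.2 * 52.312 = 19314 Wh
Step 4: range = E_pack / consumption = 19314 / 150.4 = 128.4 km

128.4 km


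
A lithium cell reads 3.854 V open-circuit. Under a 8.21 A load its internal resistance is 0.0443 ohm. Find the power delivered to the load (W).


Step 1: V_terminal = OCV - I*R = 3.854 - 8.21 * 0.0443 = 3.4903 V
Step 2: P_out = V_terminal * I = 3.4903 * 8.21 = 28.66 W

28.66 W


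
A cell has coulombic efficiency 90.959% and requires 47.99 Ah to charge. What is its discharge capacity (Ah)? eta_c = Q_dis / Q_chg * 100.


Q_dis = eta/100 * Q_chg = 90.959/100 * 47.99 = 43.65 Ah

43.65 Ah


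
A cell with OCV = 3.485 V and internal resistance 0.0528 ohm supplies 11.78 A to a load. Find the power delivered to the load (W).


Step 1: V_terminal = OCV - I*R = 3.485 - 11.78 * 0.0528 = 2.863 V
Step 2: P_out = V_terminal * I = 2.863 * 11.78 = 33.73 W

33.73 W


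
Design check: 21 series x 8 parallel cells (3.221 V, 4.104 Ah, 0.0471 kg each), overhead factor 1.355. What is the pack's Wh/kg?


Step 1: V_pack = 21 * 3.221 = 67.641 V
Step 2: C_pack = 8 * 4.104 = 32.832 Ah
Step 3: E_pack = V_pack * C_pack = 67.641 * 32.832 = 2220.8 Wh
Step 4: m_pack = 21 * 8 * 0.0471 * 1.355 = 10.722 kg
Step 5: ED = E_pack / m_pack = 2220.8 / 10.722 = 207.1 Wh/kg

207.1 Wh/kg


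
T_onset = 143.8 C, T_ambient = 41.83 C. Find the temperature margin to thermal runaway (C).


margin = T_onset - T_ambient = 143.8 - 41.83 = 101.97 C

101.97 C


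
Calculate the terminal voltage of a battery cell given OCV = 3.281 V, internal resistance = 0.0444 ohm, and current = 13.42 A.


V = OCV - I*R = 3.281 - 13.42 * 0.0444 = 2.685 V

2.685 V


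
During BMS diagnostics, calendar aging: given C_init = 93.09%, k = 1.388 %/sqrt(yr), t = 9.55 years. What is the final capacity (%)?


sqrt(t) = sqrt(9.55) = 3.0903
C_final = 93.09 - 1.388 * 3.0903 = 88.80%

88.80%


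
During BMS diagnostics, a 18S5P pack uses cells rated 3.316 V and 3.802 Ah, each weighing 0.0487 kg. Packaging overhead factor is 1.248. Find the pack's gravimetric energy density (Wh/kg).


Step 1: V_pack = 18 * 3.316 = 59.688 V
Step 2: C_pack = 5 * 3.802 = 19.01 Ah
Step 3: E_pack = V_pack * C_pack = 59.688 * 19.01 = 1134.7 Wh
Step 4: m_pack = 18 * 5 * 0.0487 * 1.248 = 5.47 kg
Step 5: ED = E_pack / m_pack = 1134.7 / 5.47 = 207.4 Wh/kg

207.4 Wh/kg


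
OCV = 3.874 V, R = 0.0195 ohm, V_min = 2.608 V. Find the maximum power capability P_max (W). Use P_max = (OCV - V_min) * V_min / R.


dV = OCV - V_min = 1.266 V (so I_max = dV / R)
P_max = dV * V_min / R = 1.266 * 2.608 / 0.0195 = 169.3 W

169.3 W


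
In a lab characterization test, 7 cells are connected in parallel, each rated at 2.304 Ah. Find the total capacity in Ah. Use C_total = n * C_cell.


Parallel capacities add: 7 * 2.304 Ah = 16.128 Ah

16.128 Ah


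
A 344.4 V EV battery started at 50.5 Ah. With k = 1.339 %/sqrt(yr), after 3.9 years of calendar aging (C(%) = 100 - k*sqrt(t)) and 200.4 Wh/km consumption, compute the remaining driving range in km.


Step 1: capacity retention = 100 - 1.339 * sqrt(3.9) = 100 - 1.339 * 1.9748 = 97.356%
Step 2: C_now = 50.5 * 97.356/100 = 49.165 Ah
Step 3: E_pack = V * C_now = 344.4 * 49.165 = 16932 Wh
Step 4: range = E_pack / consumption = 16932 / 200.4 = 84.49 km

84.49 km


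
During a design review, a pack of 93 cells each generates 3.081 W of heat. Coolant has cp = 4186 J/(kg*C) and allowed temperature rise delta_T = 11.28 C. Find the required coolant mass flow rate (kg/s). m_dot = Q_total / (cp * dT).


Step 1: Total heat Q = 93 * 3.081 W = 286.53 W
Step 2: denom = cp * dT = 4186 * 11.28 = 47218
Step 3: m_dot = 286.53 / 47218 = 0.006068 kg/s

0.006068 kg/s


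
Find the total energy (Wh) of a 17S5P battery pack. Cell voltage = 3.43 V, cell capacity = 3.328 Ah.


V_pack = 17 * 3.43 = 58.31 V
C_pack = 5 * 3.328 = 16.64 Ah
E = V_pack * C_pack = 58.31 * 16.64 = 970.3 Wh

970.3 Wh


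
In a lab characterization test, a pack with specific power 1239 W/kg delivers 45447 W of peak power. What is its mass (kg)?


m = P / SP = 45447 / 1239 = 36.68 kg

36.68 kg


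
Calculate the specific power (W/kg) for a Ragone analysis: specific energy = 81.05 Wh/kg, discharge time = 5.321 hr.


Specific power = 81.05 Wh/kg / 5.321 hr = 15.23 W/kg

15.23 W/kg


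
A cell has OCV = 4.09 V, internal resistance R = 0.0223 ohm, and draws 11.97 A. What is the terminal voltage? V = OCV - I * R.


V = OCV - I*R = 4.09 - 11.97 * 0.0223 = 3.823 V

3.823 V


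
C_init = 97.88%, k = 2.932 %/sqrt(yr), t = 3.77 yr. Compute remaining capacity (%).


sqrt(t) = sqrt(3.77) = 1.9416
C_final = 97.88 - 2.932 * 1.9416 = 92.19%

92.19%


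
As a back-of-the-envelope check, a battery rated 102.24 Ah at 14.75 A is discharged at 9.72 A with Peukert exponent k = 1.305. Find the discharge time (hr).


Step 1: t_rated = C / I_rated = 102.24 / 14.75 = 6.9315 hr
Step 2: ratio = 14.75 / 9.72 = 1.5175
Step 3: ratio^k = 1.5175^1.305 = 1.7233
Step 4: t = t_rated * ratio^k = 6.9315 * 1.7233 = 11.95 hr

11.95 hr


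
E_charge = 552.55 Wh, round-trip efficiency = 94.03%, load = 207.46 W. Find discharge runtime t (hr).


Step 1: E_discharge = eta/100 * E_charge = 94.03/100 * 552.55 = 519.56 Wh
Step 2: t = E_discharge / P = 519.56 / 207.46 = 2.504 hr

2.504 hr


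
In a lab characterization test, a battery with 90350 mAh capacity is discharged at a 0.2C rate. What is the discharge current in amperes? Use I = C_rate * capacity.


Convert: capacity = 90350 mAh = 90.35 Ah
At 0.2C: I = 0.2 * 90.35 Ah = 18.07 A

18.07 A


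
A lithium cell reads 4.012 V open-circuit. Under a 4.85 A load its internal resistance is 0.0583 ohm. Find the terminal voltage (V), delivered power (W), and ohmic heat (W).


Step 1: V_terminal = OCV - I*R = 4.012 - 4.85 * 0.0583 = 3.7292 V
Step 2: P_out = V_terminal * I = 3.7292 * 4.85 = 18.09 W
Step 3: Q = I^2 * R = 4.85^2 * 0.0583 = 1.371 W

V=3.7292 V, P=18.09 W, Q=1.371 W


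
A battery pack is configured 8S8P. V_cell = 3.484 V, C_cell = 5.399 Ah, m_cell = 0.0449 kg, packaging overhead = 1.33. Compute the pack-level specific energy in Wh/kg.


Step 1: V_pack = 8 * 3.484 = 27.872 V
Step 2: C_pack = 8 * 5.399 = 43.192 Ah
Step 3: E_pack = V_pack * C_pack = 27.872 * 43.192 = 1203.8 Wh
Step 4: m_pack = 8 * 8 * 0.0449 * 1.33 = 3.8219 kg
Step 5: ED = E_pack / m_pack = 1203.8 / 3.8219 = 315.0 Wh/kg

315.0 Wh/kg


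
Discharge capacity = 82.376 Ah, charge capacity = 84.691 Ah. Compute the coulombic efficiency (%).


Coulombic efficiency = 82.376/84.691 * 100% = 97.27%

97.27%


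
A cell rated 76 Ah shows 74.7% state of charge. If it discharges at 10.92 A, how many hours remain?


Step 1: remaining = SOC/100 * C_total = 74.7/100 * 76 = 56.772 Ah
Step 2: t = remaining / I = 56.772 / 10.92 = 5.199 hr

5.199 hr


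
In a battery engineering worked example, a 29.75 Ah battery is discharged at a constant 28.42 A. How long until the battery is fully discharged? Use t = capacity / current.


Runtime = 29.75 Ah / 28.42 A = 1.047 hr

1.047 hr


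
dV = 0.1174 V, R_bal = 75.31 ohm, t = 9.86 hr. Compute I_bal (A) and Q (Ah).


First, Ohm's law: I_bal = 0.1174 V / 75.31 ohm = 0.0015589 A
Then Q = I * t = 0.0015589 A * 9.86 hr = 0.01537 Ah

I=0.0015589 A, Q=0.01537 Ah


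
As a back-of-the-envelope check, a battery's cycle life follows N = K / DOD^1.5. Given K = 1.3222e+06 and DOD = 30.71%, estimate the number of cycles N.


DOD^1.5 = 170.18
N = K / DOD^1.5 = 1.3222e+06 / 170.18 = 7769

7769 cycles


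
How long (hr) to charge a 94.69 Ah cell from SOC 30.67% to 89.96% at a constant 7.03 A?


Step 1: dSOC = 89.96% - 30.67% = 59.29%
Step 2: delta_Ah = 94.69 * 59.29 / 100 = 56.142 Ah
Step 3: t = 56.142 / 7.03 = 7.986 hr

7.986 hr


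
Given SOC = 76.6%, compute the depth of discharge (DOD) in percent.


DOD = 100 - SOC = 100 - 76.6 = 23.4%

23.4%


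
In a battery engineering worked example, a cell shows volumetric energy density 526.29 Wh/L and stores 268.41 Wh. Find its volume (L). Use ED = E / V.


V = E / ED = 268.41 / 526.29 = 0.5100 L

0.5100 L


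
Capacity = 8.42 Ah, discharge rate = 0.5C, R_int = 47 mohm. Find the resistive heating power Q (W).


Convert: R = 47 mohm = 0.047 ohm
Step 1: I = C_rate * capacity = 0.5 * 8.42 = 4.21 A
Step 2: Q = I^2 * R = 4.21^2 * 0.047 = 17.724 * 0.047 = 0.8330 W

0.8330 W


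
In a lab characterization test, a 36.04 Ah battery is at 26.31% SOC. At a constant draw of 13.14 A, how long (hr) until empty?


Step 1: remaining = SOC/100 * C_total = 26.31/100 * 36.04 = 9.4821 Ah
Step 2: t = remaining / I = 9.4821 / 13.14 = 0.7216 hr

0.7216 hr


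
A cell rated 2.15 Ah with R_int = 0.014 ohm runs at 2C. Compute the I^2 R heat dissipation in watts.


Step 1: I = C_rate * capacity = 2 * 2.15 = 4.3 A
Step 2: Q = I^2 * R = 4.3^2 * 0.014 = 18.49 * 0.014 = 0.2589 W

0.2589 W


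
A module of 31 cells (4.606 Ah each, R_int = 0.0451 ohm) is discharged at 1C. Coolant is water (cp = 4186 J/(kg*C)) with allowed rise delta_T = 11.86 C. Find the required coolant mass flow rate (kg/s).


Step 1: I = 1 * 4.606 = 4.606 A
Step 2: Q_cell = I^2 * R = 4.606^2 * 0.0451 = 0.95681 W
Step 3: Q_total = 31 * 0.95681 = 29.661 W
Step 4: m_dot = Q_total / (cp * dT) = 29.661 / (4186 * 11.86) = 5.975e-04 kg/s

5.975e-04 kg/s


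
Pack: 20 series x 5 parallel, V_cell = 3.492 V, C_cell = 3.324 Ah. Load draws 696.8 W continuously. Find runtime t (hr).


Step 1: E_pack = Ns * V_cell * Np * C_cell = 20 * 3.492 * 5 * 3.324 = 1160.7 Wh
Step 2: t = E_pack / P = 1160.7 / 696.8 = 1.666 hr

1.666 hr


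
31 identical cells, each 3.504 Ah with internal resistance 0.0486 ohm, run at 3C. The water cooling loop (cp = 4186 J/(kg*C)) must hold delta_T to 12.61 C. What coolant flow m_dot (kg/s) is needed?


Step 1: I = 3 * 3.504 = 10.512 A
Step 2: Q_cell = I^2 * R = 10.512^2 * 0.0486 = 5.3704 W
Step 3: Q_total = 31 * 5.3704 = 166.48 W
Step 4: m_dot = Q_total / (cp * dT) = 166.48 / (4186 * 12.61) = 0.003154 kg/s

0.003154 kg/s


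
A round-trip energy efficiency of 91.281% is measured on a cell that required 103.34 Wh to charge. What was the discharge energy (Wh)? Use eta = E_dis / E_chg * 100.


E_dis = eta/100 * E_chg = 91.281/100 * 103.34 = 94.33 Wh

94.33 Wh


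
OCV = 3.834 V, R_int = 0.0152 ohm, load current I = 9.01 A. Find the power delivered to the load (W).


Step 1: V_terminal = OCV - I*R = 3.834 - 9.01 * 0.0152 = 3.697 V
Step 2: P_out = V_terminal * I = 3.697 * 9.01 = 33.31 W

33.31 W
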